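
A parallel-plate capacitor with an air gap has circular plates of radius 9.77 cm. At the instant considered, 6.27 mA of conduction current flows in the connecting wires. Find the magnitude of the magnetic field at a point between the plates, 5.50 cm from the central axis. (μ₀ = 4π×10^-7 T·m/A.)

By continuity the displacement current in the gap matches the conduction current: I_d = 6.27×10^-3 A.
An Ampèrian loop of radius r encloses a fraction (r/R)² of I_d. Then B·2πr = μ₀ I_d (r/R)², giving B = μ₀ I_d r/(2πR²) = 7.23×10^-9 T.

7.23×10^-9 T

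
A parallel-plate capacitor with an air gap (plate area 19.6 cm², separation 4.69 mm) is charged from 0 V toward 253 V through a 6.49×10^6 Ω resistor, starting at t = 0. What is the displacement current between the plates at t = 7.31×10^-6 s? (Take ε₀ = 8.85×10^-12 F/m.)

2.87×10^-5 A

With C = ε₀A/d = (8.85×10^-12)(1.96×10^-3)/(4.69×10^-3) = 3.699×10^-12 F, the time constant is τ = RC = 2.401×10^-5 s, so t/τ = 0.3045 and e^(−t/τ) = 0.7375.
I_d = I_cond = (V₀/R) e^(−t/τ) = (3.898×10^-5)(0.7375) = 2.87×10^-5 A.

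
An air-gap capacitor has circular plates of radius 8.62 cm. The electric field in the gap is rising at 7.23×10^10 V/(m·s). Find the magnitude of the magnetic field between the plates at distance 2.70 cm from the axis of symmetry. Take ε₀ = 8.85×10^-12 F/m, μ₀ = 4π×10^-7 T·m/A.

Through the whole plate area (πR² = 0.02334 m²), I_d = ε₀ πR² dE/dt = 0.01493 A.
∮B·dl = μ₀ I_d,enc with I_d,enc = I_d r²/R² = 1.465×10^-3 A; so B = μ₀ I_d,enc/(2πr) = 1.09×10^-8 T.

1.09×10^-8 T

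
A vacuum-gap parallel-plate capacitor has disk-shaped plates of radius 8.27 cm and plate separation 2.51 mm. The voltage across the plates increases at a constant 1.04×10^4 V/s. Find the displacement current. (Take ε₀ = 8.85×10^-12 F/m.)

E = V/d so dE/dt = (dV/dt)/d = 4.143×10^6 V/(m·s), and I_d = ε₀ A dE/dt = (8.85×10^-12)(0.02149)(4.143×10^6) = 7.88×10^-7 A.

7.88×10^-7 A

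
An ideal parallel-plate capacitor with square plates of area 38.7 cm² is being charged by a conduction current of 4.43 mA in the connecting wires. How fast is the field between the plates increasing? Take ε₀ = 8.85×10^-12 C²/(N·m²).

1.29×10^11 V/(m·s)

The displacement current between the plates equals the conduction current, I_d = 4.43 mA.
Inverting I_d = ε₀ A dE/dt gives dE/dt = 4.43×10^-3 / (8.85×10^-12 · 3.87×10^-3) = 1.29×10^11 V/(m·s).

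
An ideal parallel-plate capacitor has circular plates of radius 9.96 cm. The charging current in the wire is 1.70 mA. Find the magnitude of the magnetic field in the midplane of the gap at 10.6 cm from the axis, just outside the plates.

Between the plates the displacement current equals the wire current: I_d = 1.70 mA = 1.70×10^-3 A.
For r ≥ R the full I_d is enclosed: B = μ₀ I_d/(2πr) = (4π×10^-7)(1.70×10^-3)/(2π·0.106) = 3.21×10^-9 T.

3.21×10^-9 T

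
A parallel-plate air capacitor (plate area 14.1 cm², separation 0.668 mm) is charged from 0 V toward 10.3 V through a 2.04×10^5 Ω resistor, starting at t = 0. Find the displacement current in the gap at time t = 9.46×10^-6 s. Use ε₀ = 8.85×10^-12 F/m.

4.22×10^-6 A

C = ε₀A/d = (8.85×10^-12)(1.41×10^-3)/(6.68×10^-4) = 1.868×10^-11 F and τ = RC = 3.811×10^-6 s. I_d in the gap equals the RC charging current.
I_d(t) = (V₀/R) e^(−t/τ) = 5.049×10^-5 · e^(−2.482) = 4.22×10^-6 A.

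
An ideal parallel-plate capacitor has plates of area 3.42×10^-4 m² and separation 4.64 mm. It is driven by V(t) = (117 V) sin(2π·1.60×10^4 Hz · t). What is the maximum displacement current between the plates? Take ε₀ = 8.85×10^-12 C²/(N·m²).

(dE/dt)_max = V₀ω/d = 2.534×10^9 V/(m·s); ω = 2πf = 1.005×10^5 rad/s.
I_d,max = ε₀ A (dE/dt)_max = (8.85×10^-12)(3.42×10^-4)(2.534×10^9) = 7.67×10^-6 A.

7.67×10^-6 A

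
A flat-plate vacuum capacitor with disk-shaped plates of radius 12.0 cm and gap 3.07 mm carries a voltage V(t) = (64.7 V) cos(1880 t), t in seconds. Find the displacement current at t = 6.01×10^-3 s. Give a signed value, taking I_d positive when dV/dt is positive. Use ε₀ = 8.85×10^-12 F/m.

C = ε₀A/d = (8.85×10^-12)(0.04524)/(3.07×10^-3) = 1.304×10^-10 F. dV/dt = V₀ω·−sin(ωt); at ωt = 11.2988 rad this factor is 0.9544.
I_d = C dV/dt = (1.304×10^-10)(64.7)(1880)(0.9544) = 1.51×10^-5 A.

1.51×10^-5 A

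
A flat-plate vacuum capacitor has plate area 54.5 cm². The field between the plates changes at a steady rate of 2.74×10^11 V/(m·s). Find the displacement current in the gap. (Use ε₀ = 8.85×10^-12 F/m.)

With a uniform field, Φ_E = EA, so I_d = ε₀ A dE/dt = 0.0132 A.

0.0132 A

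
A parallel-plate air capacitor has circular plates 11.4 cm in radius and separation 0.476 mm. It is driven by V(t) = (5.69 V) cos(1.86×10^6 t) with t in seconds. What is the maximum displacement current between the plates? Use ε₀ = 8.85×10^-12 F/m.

(dE/dt)_max = V₀ω/d = 2.223×10^10 V/(m·s); ω = 1.86×10^6 rad/s.
I_d,max = ε₀ A (dE/dt)_max = (8.85×10^-12)(0.04083)(2.223×10^10) = 8.03×10^-3 A.

8.03×10^-3 A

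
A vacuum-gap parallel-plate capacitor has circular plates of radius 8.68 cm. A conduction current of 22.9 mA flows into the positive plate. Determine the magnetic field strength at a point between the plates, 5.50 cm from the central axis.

By continuity the displacement current in the gap matches the conduction current: I_d = 0.0229 A.
An Ampèrian loop of radius r encloses a fraction (r/R)² of I_d. Then B·2πr = μ₀ I_d (r/R)², giving B = μ₀ I_d r/(2πR²) = 3.34×10^-8 T.

3.34×10^-8 T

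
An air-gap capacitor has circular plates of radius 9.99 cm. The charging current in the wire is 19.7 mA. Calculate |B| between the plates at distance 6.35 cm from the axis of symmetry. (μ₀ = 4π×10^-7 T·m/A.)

2.51×10^-8 T

No conduction current crosses the gap, so I_d there equals the 0.0197 A in the leads.
An Ampèrian loop of radius r encloses a fraction (r/R)² of I_d. Then B·2πr = μ₀ I_d (r/R)², giving B = μ₀ I_d r/(2πR²) = 2.51×10^-8 T.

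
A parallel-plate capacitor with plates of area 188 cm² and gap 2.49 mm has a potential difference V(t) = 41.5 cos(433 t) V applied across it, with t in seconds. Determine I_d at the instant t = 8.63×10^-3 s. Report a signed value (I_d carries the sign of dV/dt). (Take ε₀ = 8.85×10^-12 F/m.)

6.73×10^-7 A

C = ε₀A/d = (8.85×10^-12)(0.0188)/(2.49×10^-3) = 6.682×10^-11 F. dV/dt = V₀ω·−sin(ωt); at ωt = 3.73679 rad this factor is 0.5607.
I_d = C dV/dt = (6.682×10^-11)(41.5)(433)(0.5607) = 6.73×10^-7 A.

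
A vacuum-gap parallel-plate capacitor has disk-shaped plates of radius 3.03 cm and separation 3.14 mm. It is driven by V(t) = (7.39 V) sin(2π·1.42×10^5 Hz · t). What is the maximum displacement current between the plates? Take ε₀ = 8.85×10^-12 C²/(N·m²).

5.36×10^-5 A

(dE/dt)_max = V₀ω/d = 2.100×10^9 V/(m·s); ω = 2πf = 8.922×10^5 rad/s.
I_d,max = ε₀ A (dE/dt)_max = (8.85×10^-12)(2.884×10^-3)(2.100×10^9) = 5.36×10^-5 A.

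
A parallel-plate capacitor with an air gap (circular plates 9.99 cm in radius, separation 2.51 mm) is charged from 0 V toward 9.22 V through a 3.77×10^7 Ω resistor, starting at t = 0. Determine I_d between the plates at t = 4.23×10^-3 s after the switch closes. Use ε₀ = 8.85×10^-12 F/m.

C = ε₀A/d = (8.85×10^-12)(0.03135)/(2.51×10^-3) = 1.105×10^-10 F, so τ = RC = 4.166×10^-3 s.
The conduction current is I(t) = (V₀/R) e^(−t/τ), and the displacement current between the plates equals it.
t/τ = 1.015; I_d = (9.22/3.77×10^7) · e^(−1.015) = (2.446×10^-7)(0.3624) = 8.86×10^-8 A.

8.86×10^-8 A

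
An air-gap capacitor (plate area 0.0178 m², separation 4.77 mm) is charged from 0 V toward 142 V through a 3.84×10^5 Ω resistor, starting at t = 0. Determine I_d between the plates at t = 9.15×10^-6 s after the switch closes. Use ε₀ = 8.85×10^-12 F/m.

1.80×10^-4 A

C = ε₀A/d = (8.85×10^-12)(0.0178)/(4.77×10^-3) = 3.303×10^-11 F, so τ = RC = 1.268×10^-5 s.
The conduction current is I(t) = (V₀/R) e^(−t/τ), and the displacement current between the plates equals it.
t/τ = 0.7216; I_d = (142/3.84×10^5) · e^(−0.7216) = (3.698×10^-4)(0.4860) = 1.80×10^-4 A.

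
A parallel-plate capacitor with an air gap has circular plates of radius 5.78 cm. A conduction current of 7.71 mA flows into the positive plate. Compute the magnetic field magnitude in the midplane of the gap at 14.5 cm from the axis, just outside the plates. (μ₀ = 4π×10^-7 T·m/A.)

No conduction current crosses the gap, so I_d there equals the 7.71×10^-3 A in the leads.
Outside the plates the loop encloses all of I_d, so B·2πr = μ₀ I_d and B = 1.06×10^-8 T.

1.06×10^-8 T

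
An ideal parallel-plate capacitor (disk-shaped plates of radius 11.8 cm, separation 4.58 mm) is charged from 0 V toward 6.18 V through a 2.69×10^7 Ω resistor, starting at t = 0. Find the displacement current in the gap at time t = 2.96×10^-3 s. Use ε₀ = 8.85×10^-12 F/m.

6.25×10^-8 A

C = ε₀A/d = (8.85×10^-12)(0.04374)/(4.58×10^-3) = 8.452×10^-11 F, so τ = RC = 2.274×10^-3 s.
The conduction current is I(t) = (V₀/R) e^(−t/τ), and the displacement current between the plates equals it.
t/τ = 1.302; I_d = (6.18/2.69×10^7) · e^(−1.302) = (2.297×10^-7)(0.2720) = 6.25×10^-8 A.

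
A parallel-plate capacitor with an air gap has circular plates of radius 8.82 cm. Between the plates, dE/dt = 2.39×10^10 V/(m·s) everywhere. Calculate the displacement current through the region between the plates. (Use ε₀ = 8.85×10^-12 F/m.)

With a uniform field, Φ_E = EA, so I_d = ε₀ A dE/dt = 5.17×10^-3 A.

5.17×10^-3 A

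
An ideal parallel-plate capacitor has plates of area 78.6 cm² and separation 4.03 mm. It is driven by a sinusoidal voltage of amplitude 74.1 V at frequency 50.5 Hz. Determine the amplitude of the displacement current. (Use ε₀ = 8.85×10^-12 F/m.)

4.06×10^-7 A

The displacement current equals the conduction current C dV/dt, which peaks at C V₀ ω.
With C = ε₀A/d = (8.85×10^-12)(7.86×10^-3)/(4.03×10^-3) = 1.726×10^-11 F and ω = 2πf = 317.3 rad/s, I_d,max = (1.726×10^-11)(74.1)(317.3) = 4.06×10^-7 A.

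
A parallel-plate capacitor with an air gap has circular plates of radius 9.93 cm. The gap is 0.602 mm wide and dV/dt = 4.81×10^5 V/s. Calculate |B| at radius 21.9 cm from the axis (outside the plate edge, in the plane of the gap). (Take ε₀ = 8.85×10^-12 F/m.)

I_d = C dV/dt with C = ε₀πR²/d = 4.554×10^-10 F, so I_d = (4.554×10^-10)(4.81×10^5) = 2.190×10^-4 A.
Outside the plates the loop encloses all of I_d, so B·2πr = μ₀ I_d and B = 2.00×10^-10 T.

2.00×10^-10 T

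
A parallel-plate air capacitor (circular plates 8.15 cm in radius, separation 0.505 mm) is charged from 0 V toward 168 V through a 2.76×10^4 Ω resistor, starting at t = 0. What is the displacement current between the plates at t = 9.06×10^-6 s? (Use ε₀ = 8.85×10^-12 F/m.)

2.48×10^-3 A

C = ε₀A/d = (8.85×10^-12)(0.02087)/(5.05×10^-4) = 3.657×10^-10 F and τ = RC = 1.009×10^-5 s. I_d in the gap equals the RC charging current.
I_d(t) = (V₀/R) e^(−t/τ) = 6.087×10^-3 · e^(−0.8979) = 2.48×10^-3 A.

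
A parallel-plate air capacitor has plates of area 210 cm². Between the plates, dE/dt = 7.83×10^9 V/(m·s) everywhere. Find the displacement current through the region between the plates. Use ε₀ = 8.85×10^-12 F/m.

1.46×10^-3 A

The displacement current is ε₀ times dΦ_E/dt = ε₀ A dE/dt = (8.85×10^-12)(0.0210)(7.83×10^9) = 1.46×10^-3 A.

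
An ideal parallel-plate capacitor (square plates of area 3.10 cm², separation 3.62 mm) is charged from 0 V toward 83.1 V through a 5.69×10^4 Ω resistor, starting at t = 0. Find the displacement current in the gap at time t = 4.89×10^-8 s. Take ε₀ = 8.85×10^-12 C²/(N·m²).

4.70×10^-4 A

C = ε₀A/d = (8.85×10^-12)(3.10×10^-4)/(3.62×10^-3) = 7.579×10^-13 F and τ = RC = 4.312×10^-8 s. I_d in the gap equals the RC charging current.
I_d(t) = (V₀/R) e^(−t/τ) = 1.460×10^-3 · e^(−1.134) = 4.70×10^-4 A.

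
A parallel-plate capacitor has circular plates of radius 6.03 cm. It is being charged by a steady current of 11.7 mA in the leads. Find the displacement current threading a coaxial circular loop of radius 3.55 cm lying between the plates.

4.06×10^-3 A

No conduction current crosses the gap, so I_d there equals the 0.0117 A in the leads.
Since J_d is uniform, the enclosed fraction is (r/R)² = 0.3466, giving I_d,enc = 4.06×10^-3 A.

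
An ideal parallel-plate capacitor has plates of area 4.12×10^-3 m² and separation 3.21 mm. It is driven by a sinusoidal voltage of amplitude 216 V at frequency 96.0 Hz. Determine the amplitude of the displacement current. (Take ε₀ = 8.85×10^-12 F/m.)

1.48×10^-6 A

(dE/dt)_max = V₀ω/d = 4.059×10^7 V/(m·s); ω = 2πf = 603.2 rad/s.
I_d,max = ε₀ A (dE/dt)_max = (8.85×10^-12)(4.12×10^-3)(4.059×10^7) = 1.48×10^-6 A.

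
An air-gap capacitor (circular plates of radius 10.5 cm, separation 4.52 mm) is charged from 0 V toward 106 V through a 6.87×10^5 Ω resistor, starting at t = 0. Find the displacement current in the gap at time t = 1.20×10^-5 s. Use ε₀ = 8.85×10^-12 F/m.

1.19×10^-4 A

With C = ε₀A/d = (8.85×10^-12)(0.03464)/(4.52×10^-3) = 6.782×10^-11 F, the time constant is τ = RC = 4.659×10^-5 s, so t/τ = 0.2576 and e^(−t/τ) = 0.7729.
I_d = I_cond = (V₀/R) e^(−t/τ) = (1.543×10^-4)(0.7729) = 1.19×10^-4 A.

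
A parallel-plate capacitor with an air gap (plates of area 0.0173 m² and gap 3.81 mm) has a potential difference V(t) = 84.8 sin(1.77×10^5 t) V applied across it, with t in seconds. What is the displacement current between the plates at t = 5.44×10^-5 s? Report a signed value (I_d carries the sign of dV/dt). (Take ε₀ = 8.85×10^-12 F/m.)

-5.91×10^-4 A

dV/dt = (84.8)(1.77×10^5)·cos(9.6288) = -1.470×10^7 V/s.
I_d = C dV/dt with C = ε₀A/d = (8.85×10^-12)(0.0173)/(3.81×10^-3) = 4.019×10^-11 F, so I_d = (4.019×10^-11)(-1.470×10^7) = -5.91×10^-4 A.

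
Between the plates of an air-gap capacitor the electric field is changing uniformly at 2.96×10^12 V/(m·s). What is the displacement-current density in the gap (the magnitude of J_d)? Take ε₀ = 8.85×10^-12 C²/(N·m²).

26.2 A/m²

The displacement-current density is ε₀ ∂E/∂t = (8.85×10^-12)(2.96×10^12) = 26.2 A/m².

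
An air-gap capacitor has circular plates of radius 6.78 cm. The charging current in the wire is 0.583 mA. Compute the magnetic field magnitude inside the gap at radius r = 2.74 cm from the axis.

Between the plates the displacement current equals the wire current: I_d = 0.583 mA = 5.83×10^-4 A.
∮B·dl = μ₀ I_d,enc with I_d,enc = I_d r²/R² = 9.522×10^-5 A; so B = μ₀ I_d,enc/(2πr) = 6.95×10^-10 T.

6.95×10^-10 T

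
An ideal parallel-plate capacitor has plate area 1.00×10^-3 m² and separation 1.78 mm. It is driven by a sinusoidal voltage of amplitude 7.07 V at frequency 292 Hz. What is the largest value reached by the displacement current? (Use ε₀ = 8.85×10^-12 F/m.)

6.45×10^-8 A

The displacement current equals the conduction current C dV/dt, which peaks at C V₀ ω.
With C = ε₀A/d = (8.85×10^-12)(1.00×10^-3)/(1.78×10^-3) = 4.972×10^-12 F and ω = 2πf = 1835 rad/s, I_d,max = (4.972×10^-12)(7.07)(1835) = 6.45×10^-8 A.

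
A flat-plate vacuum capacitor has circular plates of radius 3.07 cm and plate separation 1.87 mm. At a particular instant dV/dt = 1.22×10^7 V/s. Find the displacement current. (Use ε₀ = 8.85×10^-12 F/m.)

The displacement current equals the charging current C dV/dt. With C = ε₀A/d = (8.85×10^-12)(2.961×10^-3)/(1.87×10^-3) = 1.401×10^-11 F, I_d = (1.401×10^-11)(1.22×10^7) = 1.71×10^-4 A.

1.71×10^-4 A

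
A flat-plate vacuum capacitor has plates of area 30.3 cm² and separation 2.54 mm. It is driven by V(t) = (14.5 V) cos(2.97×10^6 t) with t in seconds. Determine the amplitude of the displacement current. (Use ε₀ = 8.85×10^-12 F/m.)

4.55×10^-4 A

The displacement current equals the conduction current C dV/dt, which peaks at C V₀ ω.
With C = ε₀A/d = (8.85×10^-12)(3.03×10^-3)/(2.54×10^-3) = 1.056×10^-11 F and ω = 2.97×10^6 rad/s, I_d,max = (1.056×10^-11)(14.5)(2.97×10^6) = 4.55×10^-4 A.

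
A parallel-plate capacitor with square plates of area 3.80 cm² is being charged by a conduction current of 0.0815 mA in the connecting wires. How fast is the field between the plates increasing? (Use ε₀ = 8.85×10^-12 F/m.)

2.42×10^10 V/(m·s)

Charge continuity gives I_d = I = 8.15×10^-5 A between the plates.
Inverting I_d = ε₀ A dE/dt gives dE/dt = 8.15×10^-5 / (8.85×10^-12 · 3.80×10^-4) = 2.42×10^10 V/(m·s).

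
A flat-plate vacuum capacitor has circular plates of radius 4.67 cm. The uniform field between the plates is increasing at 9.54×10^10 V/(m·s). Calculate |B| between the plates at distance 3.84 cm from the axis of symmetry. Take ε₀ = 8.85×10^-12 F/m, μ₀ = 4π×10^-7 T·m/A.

I_d = ε₀ dΦ_E/dt = ε₀ πR² (dE/dt) = (8.85×10^-12)(6.851×10^-3)(9.54×10^10) = 5.784×10^-3 A through the full plate area.
For r < R the Ampère–Maxwell law gives B(2πr) = μ₀ I_d (r²/R²), so B = μ₀ I_d r/(2πR²) = (4π×10^-7)(5.784×10^-3)(0.0384)/(2π·0.0467²) = 2.04×10^-8 T.

2.04×10^-8 T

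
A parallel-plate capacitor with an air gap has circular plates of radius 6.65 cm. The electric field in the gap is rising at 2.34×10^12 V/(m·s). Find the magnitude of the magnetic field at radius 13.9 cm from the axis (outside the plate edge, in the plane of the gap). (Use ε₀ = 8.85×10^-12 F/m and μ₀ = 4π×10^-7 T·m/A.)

4.14×10^-7 T

Total displacement current: I_d = ε₀(πR²)(dE/dt) = (8.85×10^-12)(0.01389)(2.34×10^12) = 0.2876 A.
With r > R the enclosed displacement current is the full I_d; B = μ₀ I_d / (2πr) = 4.14×10^-7 T.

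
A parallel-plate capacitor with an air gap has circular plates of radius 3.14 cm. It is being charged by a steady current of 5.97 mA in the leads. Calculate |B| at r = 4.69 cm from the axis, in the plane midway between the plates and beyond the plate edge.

2.55×10^-8 T

By continuity the displacement current in the gap matches the conduction current: I_d = 5.97×10^-3 A.
With r > R the enclosed displacement current is the full I_d; B = μ₀ I_d / (2πr) = 2.55×10^-8 T.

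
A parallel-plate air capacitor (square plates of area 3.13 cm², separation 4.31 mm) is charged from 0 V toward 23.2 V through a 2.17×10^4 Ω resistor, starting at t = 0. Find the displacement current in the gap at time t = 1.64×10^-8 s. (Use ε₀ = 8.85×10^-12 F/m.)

C = ε₀A/d = (8.85×10^-12)(3.13×10^-4)/(4.31×10^-3) = 6.427×10^-13 F and τ = RC = 1.395×10^-8 s. I_d in the gap equals the RC charging current.
I_d(t) = (V₀/R) e^(−t/τ) = 1.069×10^-3 · e^(−1.176) = 3.30×10^-4 A.

3.30×10^-4 A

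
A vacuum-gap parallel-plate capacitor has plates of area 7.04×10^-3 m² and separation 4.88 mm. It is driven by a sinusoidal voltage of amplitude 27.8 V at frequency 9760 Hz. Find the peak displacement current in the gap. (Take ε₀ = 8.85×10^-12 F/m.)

2.18×10^-5 A

(dE/dt)_max = V₀ω/d = 3.493×10^8 V/(m·s); ω = 2πf = 6.132×10^4 rad/s.
I_d,max = ε₀ A (dE/dt)_max = (8.85×10^-12)(7.04×10^-3)(3.493×10^8) = 2.18×10^-5 A.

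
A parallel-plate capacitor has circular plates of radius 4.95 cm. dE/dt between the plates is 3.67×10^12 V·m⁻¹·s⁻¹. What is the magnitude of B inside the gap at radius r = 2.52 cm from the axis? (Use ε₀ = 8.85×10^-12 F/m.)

I_d = ε₀ dΦ_E/dt = ε₀ πR² (dE/dt) = (8.85×10^-12)(7.698×10^-3)(3.67×10^12) = 0.2500 A through the full plate area.
An Ampèrian loop of radius r encloses a fraction (r/R)² of I_d. Then B·2πr = μ₀ I_d (r/R)², giving B = μ₀ I_d r/(2πR²) = 5.14×10^-7 T.

5.14×10^-7 T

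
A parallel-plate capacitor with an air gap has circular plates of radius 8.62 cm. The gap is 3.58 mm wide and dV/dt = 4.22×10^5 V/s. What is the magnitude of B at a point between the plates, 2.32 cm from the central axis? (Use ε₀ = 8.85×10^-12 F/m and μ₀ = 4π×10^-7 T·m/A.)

1.52×10^-11 T

With E = V/d, dE/dt = 1.179×10^8 V/(m·s) and πR² = 0.02334 m², giving I_d = ε₀ πR² dE/dt = 2.435×10^-5 A.
∮B·dl = μ₀ I_d,enc with I_d,enc = I_d r²/R² = 1.764×10^-6 A; so B = μ₀ I_d,enc/(2πr) = 1.52×10^-11 T.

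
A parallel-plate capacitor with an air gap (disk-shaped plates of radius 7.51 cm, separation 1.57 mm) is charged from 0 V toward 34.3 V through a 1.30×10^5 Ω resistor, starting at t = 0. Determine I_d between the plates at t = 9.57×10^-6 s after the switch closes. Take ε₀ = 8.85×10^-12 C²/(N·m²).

1.26×10^-4 A

C = ε₀A/d = (8.85×10^-12)(0.01772)/(1.57×10^-3) = 9.989×10^-11 F, so τ = RC = 1.299×10^-5 s.
The conduction current is I(t) = (V₀/R) e^(−t/τ), and the displacement current between the plates equals it.
t/τ = 0.7367; I_d = (34.3/1.30×10^5) · e^(−0.7367) = (2.638×10^-4)(0.4787) = 1.26×10^-4 A.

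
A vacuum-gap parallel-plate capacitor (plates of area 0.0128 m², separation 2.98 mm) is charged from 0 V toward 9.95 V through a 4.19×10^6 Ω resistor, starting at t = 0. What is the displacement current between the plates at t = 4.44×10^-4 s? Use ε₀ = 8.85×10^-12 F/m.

1.46×10^-7 A

With C = ε₀A/d = (8.85×10^-12)(0.0128)/(2.98×10^-3) = 3.801×10^-11 F, the time constant is τ = RC = 1.593×10^-4 s, so t/τ = 2.787 and e^(−t/τ) = 0.06161.
I_d = I_cond = (V₀/R) e^(−t/τ) = (2.375×10^-6)(0.06161) = 1.46×10^-7 A.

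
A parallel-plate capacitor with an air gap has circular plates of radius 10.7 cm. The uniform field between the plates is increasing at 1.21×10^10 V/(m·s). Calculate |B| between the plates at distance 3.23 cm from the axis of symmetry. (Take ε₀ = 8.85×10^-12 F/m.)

Through the whole plate area (πR² = 0.03597 m²), I_d = ε₀ πR² dE/dt = 3.852×10^-3 A.
An Ampèrian loop of radius r encloses a fraction (r/R)² of I_d. Then B·2πr = μ₀ I_d (r/R)², giving B = μ₀ I_d r/(2πR²) = 2.17×10^-9 T.

2.17×10^-9 T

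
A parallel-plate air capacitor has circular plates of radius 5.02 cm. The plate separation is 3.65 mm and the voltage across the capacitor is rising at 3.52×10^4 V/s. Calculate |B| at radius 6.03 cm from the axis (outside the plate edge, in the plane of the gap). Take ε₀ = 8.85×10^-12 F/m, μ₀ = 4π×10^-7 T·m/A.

dE/dt = (dV/dt)/d = 9.644×10^6 V/(m·s); I_d = ε₀(πR²)(dE/dt) = (8.85×10^-12)(7.917×10^-3)(9.644×10^6) = 6.757×10^-7 A.
For r ≥ R the full I_d is enclosed: B = μ₀ I_d/(2πr) = (4π×10^-7)(6.757×10^-7)/(2π·0.0603) = 2.24×10^-12 T.

2.24×10^-12 T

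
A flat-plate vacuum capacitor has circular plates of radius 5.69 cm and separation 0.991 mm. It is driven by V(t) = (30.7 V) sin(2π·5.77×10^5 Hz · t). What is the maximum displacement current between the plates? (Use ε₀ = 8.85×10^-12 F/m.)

0.0101 A

The displacement current equals the conduction current C dV/dt, which peaks at C V₀ ω.
With C = ε₀A/d = (8.85×10^-12)(0.01017)/(9.91×10^-4) = 9.082×10^-11 F and ω = 2πf = 3.625×10^6 rad/s, I_d,max = (9.082×10^-11)(30.7)(3.625×10^6) = 0.0101 A.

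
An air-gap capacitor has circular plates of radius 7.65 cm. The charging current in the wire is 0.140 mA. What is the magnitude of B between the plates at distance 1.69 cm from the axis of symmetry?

No conduction current crosses the gap, so I_d there equals the 1.40×10^-4 A in the leads.
∮B·dl = μ₀ I_d,enc with I_d,enc = I_d r²/R² = 6.832×10^-6 A; so B = μ₀ I_d,enc/(2πr) = 8.09×10^-11 T.

8.09×10^-11 T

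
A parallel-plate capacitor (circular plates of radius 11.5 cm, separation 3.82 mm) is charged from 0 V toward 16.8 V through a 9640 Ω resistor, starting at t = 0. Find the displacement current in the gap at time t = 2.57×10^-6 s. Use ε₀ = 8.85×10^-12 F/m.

1.09×10^-4 A

C = ε₀A/d = (8.85×10^-12)(0.04155)/(3.82×10^-3) = 9.626×10^-11 F and τ = RC = 9.279×10^-7 s. I_d in the gap equals the RC charging current.
I_d(t) = (V₀/R) e^(−t/τ) = 1.743×10^-3 · e^(−2.770) = 1.09×10^-4 A.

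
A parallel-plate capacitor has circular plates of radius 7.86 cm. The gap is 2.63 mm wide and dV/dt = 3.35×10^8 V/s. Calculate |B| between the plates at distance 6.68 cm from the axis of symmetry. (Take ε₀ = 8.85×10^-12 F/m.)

4.73×10^-8 T

With E = V/d, dE/dt = 1.274×10^11 V/(m·s) and πR² = 0.01941 m², giving I_d = ε₀ πR² dE/dt = 0.02188 A.
∮B·dl = μ₀ I_d,enc with I_d,enc = I_d r²/R² = 0.01580 A; so B = μ₀ I_d,enc/(2πr) = 4.73×10^-8 T.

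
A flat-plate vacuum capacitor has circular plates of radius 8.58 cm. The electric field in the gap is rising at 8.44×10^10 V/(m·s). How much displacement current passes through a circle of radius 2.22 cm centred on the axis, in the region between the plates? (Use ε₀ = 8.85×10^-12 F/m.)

1.16×10^-3 A

Through the whole plate area (πR² = 0.02313 m²), I_d = ε₀ πR² dE/dt = 0.01728 A.
The field is uniform, so I_d,enc = I_d (r/R)² = (0.01728)(2.22/8.58)² = 1.16×10^-3 A.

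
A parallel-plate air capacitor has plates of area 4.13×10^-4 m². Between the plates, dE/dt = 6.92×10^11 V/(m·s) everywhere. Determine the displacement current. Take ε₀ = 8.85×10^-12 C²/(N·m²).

With a uniform field, Φ_E = EA, so I_d = ε₀ A dE/dt = 2.53×10^-3 A.

2.53×10^-3 A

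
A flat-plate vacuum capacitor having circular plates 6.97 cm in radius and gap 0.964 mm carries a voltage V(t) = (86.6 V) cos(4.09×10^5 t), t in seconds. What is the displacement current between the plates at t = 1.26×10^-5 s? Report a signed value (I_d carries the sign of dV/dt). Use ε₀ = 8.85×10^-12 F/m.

4.49×10^-3 A

dE/dt = (V₀ω/d)·−sin(ωt) with ωt = 5.1534 rad: (86.6)(4.09×10^5)(0.9043)/(9.64×10^-4) = 3.323×10^10 V/(m·s).
I_d = ε₀ A dE/dt = (8.85×10^-12)(0.01526)(3.323×10^10) = 4.49×10^-3 A.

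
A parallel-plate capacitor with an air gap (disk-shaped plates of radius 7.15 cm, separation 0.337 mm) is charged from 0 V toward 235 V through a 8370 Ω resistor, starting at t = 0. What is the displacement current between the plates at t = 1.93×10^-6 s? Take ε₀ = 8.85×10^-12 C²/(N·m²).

0.0163 A

With C = ε₀A/d = (8.85×10^-12)(0.01606)/(3.37×10^-4) = 4.218×10^-10 F, the time constant is τ = RC = 3.530×10^-6 s, so t/τ = 0.5467 and e^(−t/τ) = 0.5789.
I_d = I_cond = (V₀/R) e^(−t/τ) = (0.02808)(0.5789) = 0.0163 A.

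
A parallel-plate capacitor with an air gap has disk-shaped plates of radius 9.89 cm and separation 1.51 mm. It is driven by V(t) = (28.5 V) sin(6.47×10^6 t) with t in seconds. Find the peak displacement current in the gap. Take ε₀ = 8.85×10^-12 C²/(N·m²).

0.0332 A

The displacement current equals the conduction current C dV/dt, which peaks at C V₀ ω.
With C = ε₀A/d = (8.85×10^-12)(0.03073)/(1.51×10^-3) = 1.801×10^-10 F and ω = 6.47×10^6 rad/s, I_d,max = (1.801×10^-10)(28.5)(6.47×10^6) = 0.0332 A.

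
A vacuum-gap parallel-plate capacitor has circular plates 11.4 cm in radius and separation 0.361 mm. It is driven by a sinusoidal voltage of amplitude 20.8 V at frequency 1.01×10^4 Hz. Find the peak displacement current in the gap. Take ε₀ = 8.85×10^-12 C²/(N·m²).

The displacement current equals the conduction current C dV/dt, which peaks at C V₀ ω.
With C = ε₀A/d = (8.85×10^-12)(0.04083)/(3.61×10^-4) = 1.001×10^-9 F and ω = 2πf = 6.346×10^4 rad/s, I_d,max = (1.001×10^-9)(20.8)(6.346×10^4) = 1.32×10^-3 A.

1.32×10^-3 A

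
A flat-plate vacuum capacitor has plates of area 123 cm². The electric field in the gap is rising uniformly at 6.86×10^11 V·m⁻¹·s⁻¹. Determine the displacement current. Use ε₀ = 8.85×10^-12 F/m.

0.0747 A

With a uniform field, Φ_E = EA, so I_d = ε₀ A dE/dt = 0.0747 A.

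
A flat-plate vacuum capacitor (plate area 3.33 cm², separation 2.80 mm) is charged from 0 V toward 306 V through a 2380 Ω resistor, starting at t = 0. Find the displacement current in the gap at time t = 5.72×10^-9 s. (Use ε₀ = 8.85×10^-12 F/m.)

0.0131 A

C = ε₀A/d = (8.85×10^-12)(3.33×10^-4)/(2.80×10^-3) = 1.053×10^-12 F, so τ = RC = 2.506×10^-9 s.
The conduction current is I(t) = (V₀/R) e^(−t/τ), and the displacement current between the plates equals it.
t/τ = 2.283; I_d = (306/2380) · e^(−2.283) = (0.1286)(0.1020) = 0.0131 A.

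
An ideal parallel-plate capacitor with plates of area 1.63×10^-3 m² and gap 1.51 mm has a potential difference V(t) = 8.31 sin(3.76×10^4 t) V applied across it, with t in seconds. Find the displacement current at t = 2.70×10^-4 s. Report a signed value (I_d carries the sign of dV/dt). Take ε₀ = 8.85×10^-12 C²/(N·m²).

-2.23×10^-6 A

C = ε₀A/d = (8.85×10^-12)(1.63×10^-3)/(1.51×10^-3) = 9.553×10^-12 F. dV/dt = V₀ω·cos(ωt); at ωt = 10.152 rad this factor is -0.7470.
I_d = C dV/dt = (9.553×10^-12)(8.31)(3.76×10^4)(-0.7470) = -2.23×10^-6 A.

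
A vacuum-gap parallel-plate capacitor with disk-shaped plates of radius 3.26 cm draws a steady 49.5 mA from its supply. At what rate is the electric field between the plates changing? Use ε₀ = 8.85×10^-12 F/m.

The displacement current between the plates equals the conduction current, I_d = 49.5 mA.
Then dE/dt = I_d/(ε₀A) = 1.68×10^12 V/(m·s).

1.68×10^12 V/(m·s)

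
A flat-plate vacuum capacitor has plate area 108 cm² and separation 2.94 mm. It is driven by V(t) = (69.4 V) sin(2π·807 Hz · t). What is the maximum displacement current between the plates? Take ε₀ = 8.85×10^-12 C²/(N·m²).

1.14×10^-5 A

C = ε₀A/d = (8.85×10^-12)(0.0108)/(2.94×10^-3) = 3.251×10^-11 F; ω = 2πf = 5071 rad/s.
I_d = C dV/dt, so |I_d|_max = C V₀ ω = (3.251×10^-11)(69.4)(5071) = 1.14×10^-5 A.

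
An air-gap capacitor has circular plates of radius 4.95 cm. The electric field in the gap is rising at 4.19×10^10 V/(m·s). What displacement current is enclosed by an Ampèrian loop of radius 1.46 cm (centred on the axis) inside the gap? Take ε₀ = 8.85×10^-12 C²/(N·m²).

Total displacement current: I_d = ε₀(πR²)(dE/dt) = (8.85×10^-12)(7.698×10^-3)(4.19×10^10) = 2.855×10^-3 A.
The field is uniform, so I_d,enc = I_d (r/R)² = (2.855×10^-3)(1.46/4.95)² = 2.48×10^-4 A.

2.48×10^-4 A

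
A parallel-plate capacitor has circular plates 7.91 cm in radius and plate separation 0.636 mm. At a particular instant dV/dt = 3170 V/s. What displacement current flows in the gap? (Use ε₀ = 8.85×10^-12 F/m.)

The field between the plates is E = V/d, so dE/dt = (3170)/(6.36×10^-4 m) = 4.984×10^6 V/(m·s).
I_d = ε₀ A (dE/dt) = (8.85×10^-12)(0.01966)(4.984×10^6) = 8.67×10^-7 A.

8.67×10^-7 A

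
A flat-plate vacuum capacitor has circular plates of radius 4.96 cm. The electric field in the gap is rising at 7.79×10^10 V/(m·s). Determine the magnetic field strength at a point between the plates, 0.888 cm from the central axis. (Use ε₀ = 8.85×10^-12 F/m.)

I_d = ε₀ dΦ_E/dt = ε₀ πR² (dE/dt) = (8.85×10^-12)(7.729×10^-3)(7.79×10^10) = 5.328×10^-3 A through the full plate area.
For r < R the Ampère–Maxwell law gives B(2πr) = μ₀ I_d (r²/R²), so B = μ₀ I_d r/(2πR²) = (4π×10^-7)(5.328×10^-3)(8.88×10^-3)/(2π·0.0496²) = 3.85×10^-9 T.

3.85×10^-9 T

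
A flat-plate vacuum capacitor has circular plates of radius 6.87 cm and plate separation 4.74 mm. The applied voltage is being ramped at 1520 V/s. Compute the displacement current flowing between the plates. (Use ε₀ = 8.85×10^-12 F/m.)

The field between the plates is E = V/d, so dE/dt = (1520)/(4.74×10^-3 m) = 3.207×10^5 V/(m·s).
I_d = ε₀ A (dE/dt) = (8.85×10^-12)(0.01483)(3.207×10^5) = 4.21×10^-8 A.

4.21×10^-8 A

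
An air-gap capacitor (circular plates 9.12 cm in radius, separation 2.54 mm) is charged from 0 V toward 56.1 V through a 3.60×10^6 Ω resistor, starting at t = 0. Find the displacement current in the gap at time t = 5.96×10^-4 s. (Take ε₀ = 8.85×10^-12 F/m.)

2.53×10^-6 A

C = ε₀A/d = (8.85×10^-12)(0.02613)/(2.54×10^-3) = 9.104×10^-11 F, so τ = RC = 3.277×10^-4 s.
The conduction current is I(t) = (V₀/R) e^(−t/τ), and the displacement current between the plates equals it.
t/τ = 1.819; I_d = (56.1/3.60×10^6) · e^(−1.819) = (1.558×10^-5)(0.1622) = 2.53×10^-6 A.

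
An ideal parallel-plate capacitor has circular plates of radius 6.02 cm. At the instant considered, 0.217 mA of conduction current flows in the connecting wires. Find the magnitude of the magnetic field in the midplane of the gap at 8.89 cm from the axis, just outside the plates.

No conduction current crosses the gap, so I_d there equals the 2.17×10^-4 A in the leads.
Outside the plates the loop encloses all of I_d, so B·2πr = μ₀ I_d and B = 4.88×10^-10 T.

4.88×10^-10 T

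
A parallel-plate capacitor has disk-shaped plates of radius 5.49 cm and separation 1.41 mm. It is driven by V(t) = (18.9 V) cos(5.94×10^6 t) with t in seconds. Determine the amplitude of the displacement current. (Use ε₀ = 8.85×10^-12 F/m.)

6.67×10^-3 A

C = ε₀A/d = (8.85×10^-12)(9.469×10^-3)/(1.41×10^-3) = 5.943×10^-11 F; ω = 5.94×10^6 rad/s.
I_d = C dV/dt, so |I_d|_max = C V₀ ω = (5.943×10^-11)(18.9)(5.94×10^6) = 6.67×10^-3 A.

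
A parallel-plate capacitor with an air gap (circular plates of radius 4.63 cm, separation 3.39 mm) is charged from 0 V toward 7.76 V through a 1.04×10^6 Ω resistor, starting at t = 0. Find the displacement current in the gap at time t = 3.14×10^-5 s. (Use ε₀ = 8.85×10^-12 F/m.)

1.34×10^-6 A

With C = ε₀A/d = (8.85×10^-12)(6.735×10^-3)/(3.39×10^-3) = 1.758×10^-11 F, the time constant is τ = RC = 1.828×10^-5 s, so t/τ = 1.718 and e^(−t/τ) = 0.1794.
I_d = I_cond = (V₀/R) e^(−t/τ) = (7.462×10^-6)(0.1794) = 1.34×10^-6 A.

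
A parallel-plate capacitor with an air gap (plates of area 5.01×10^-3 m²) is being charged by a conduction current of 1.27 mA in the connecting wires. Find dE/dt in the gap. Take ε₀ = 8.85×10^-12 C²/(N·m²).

The displacement current between the plates equals the conduction current, I_d = 1.27 mA.
Since I_d = ε₀ A dE/dt, dE/dt = I_d/(ε₀A) = (1.27×10^-3)/((8.85×10^-12)(5.01×10^-3)) = 2.86×10^10 V/(m·s).

2.86×10^10 V/(m·s)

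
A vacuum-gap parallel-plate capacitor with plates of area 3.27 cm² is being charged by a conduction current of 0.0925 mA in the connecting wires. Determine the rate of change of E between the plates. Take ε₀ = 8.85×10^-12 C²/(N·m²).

By continuity, I_d in the gap equals the 0.0925 mA flowing in the wire.
Since I_d = ε₀ A dE/dt, dE/dt = I_d/(ε₀A) = (9.25×10^-5)/((8.85×10^-12)(3.27×10^-4)) = 3.20×10^10 V/(m·s).

3.20×10^10 V/(m·s)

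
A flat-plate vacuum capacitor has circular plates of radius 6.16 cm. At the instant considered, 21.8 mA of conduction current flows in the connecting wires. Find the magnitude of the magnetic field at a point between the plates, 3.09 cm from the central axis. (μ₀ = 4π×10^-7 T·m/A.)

3.55×10^-8 T

By continuity the displacement current in the gap matches the conduction current: I_d = 0.0218 A.
For r < R the Ampère–Maxwell law gives B(2πr) = μ₀ I_d (r²/R²), so B = μ₀ I_d r/(2πR²) = (4π×10^-7)(0.0218)(0.0309)/(2π·0.0616²) = 3.55×10^-8 T.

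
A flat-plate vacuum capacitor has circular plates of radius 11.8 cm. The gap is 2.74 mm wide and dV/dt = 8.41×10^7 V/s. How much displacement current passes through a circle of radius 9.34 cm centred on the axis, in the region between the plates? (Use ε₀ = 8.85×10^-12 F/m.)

I_d = C dV/dt with C = ε₀πR²/d = 1.413×10^-10 F, so I_d = (1.413×10^-10)(8.41×10^7) = 0.01188 A.
Since J_d is uniform, the enclosed fraction is (r/R)² = 0.6265, giving I_d,enc = 7.44×10^-3 A.

7.44×10^-3 A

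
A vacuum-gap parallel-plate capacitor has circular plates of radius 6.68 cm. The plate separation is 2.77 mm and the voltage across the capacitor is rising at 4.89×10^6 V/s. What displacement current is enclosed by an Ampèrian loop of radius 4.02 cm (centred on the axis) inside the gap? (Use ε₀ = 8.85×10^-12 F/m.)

With E = V/d, dE/dt = 1.765×10^9 V/(m·s) and πR² = 0.01402 m², giving I_d = ε₀ πR² dE/dt = 2.190×10^-4 A.
Through an area πr² the displacement current is I_d·(πr²/πR²) = I_d (r/R)² = 7.93×10^-5 A.

7.93×10^-5 A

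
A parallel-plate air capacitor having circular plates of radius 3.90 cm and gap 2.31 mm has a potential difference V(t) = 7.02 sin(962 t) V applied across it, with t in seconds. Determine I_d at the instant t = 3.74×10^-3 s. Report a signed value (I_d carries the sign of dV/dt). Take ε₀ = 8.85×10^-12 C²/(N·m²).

C = ε₀A/d = (8.85×10^-12)(4.778×10^-3)/(2.31×10^-3) = 1.831×10^-11 F. dV/dt = V₀ω·cos(ωt); at ωt = 3.59788 rad this factor is -0.8977.
I_d = C dV/dt = (1.831×10^-11)(7.02)(962)(-0.8977) = -1.11×10^-7 A.

-1.11×10^-7 A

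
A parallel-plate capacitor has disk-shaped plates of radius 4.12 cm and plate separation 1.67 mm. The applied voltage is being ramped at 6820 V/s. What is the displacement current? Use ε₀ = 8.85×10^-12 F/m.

C = ε₀A/d = (8.85×10^-12)(5.333×10^-3)/(1.67×10^-3) = 2.826×10^-11 F.
I_d = C dV/dt = (2.826×10^-11)(6820) = 1.93×10^-7 A.

1.93×10^-7 A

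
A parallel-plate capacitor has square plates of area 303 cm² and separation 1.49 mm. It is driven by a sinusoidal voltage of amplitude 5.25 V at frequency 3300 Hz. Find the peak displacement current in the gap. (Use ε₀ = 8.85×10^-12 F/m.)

1.96×10^-5 A

C = ε₀A/d = (8.85×10^-12)(0.0303)/(1.49×10^-3) = 1.800×10^-10 F; ω = 2πf = 2.073×10^4 rad/s.
I_d = C dV/dt, so |I_d|_max = C V₀ ω = (1.800×10^-10)(5.25)(2.073×10^4) = 1.96×10^-5 A.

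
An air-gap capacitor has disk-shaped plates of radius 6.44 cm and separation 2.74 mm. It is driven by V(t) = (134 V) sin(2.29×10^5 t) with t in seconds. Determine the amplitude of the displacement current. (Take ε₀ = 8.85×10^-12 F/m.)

1.29×10^-3 A

The displacement current equals the conduction current C dV/dt, which peaks at C V₀ ω.
With C = ε₀A/d = (8.85×10^-12)(0.01303)/(2.74×10^-3) = 4.209×10^-11 F and ω = 2.29×10^5 rad/s, I_d,max = (4.209×10^-11)(134)(2.29×10^5) = 1.29×10^-3 A.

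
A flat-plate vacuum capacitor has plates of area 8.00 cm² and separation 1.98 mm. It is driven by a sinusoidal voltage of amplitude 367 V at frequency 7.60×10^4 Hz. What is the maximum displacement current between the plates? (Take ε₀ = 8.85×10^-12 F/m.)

6.27×10^-4 A

C = ε₀A/d = (8.85×10^-12)(8.00×10^-4)/(1.98×10^-3) = 3.576×10^-12 F; ω = 2πf = 4.775×10^5 rad/s.
I_d = C dV/dt, so |I_d|_max = C V₀ ω = (3.576×10^-12)(367)(4.775×10^5) = 6.27×10^-4 A.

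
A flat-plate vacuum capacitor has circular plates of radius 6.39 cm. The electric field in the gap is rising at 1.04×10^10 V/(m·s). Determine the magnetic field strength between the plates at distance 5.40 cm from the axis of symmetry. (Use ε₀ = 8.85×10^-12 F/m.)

Total displacement current: I_d = ε₀(πR²)(dE/dt) = (8.85×10^-12)(0.01283)(1.04×10^10) = 1.181×10^-3 A.
For r < R the Ampère–Maxwell law gives B(2πr) = μ₀ I_d (r²/R²), so B = μ₀ I_d r/(2πR²) = (4π×10^-7)(1.181×10^-3)(0.0540)/(2π·0.0639²) = 3.12×10^-9 T.

3.12×10^-9 T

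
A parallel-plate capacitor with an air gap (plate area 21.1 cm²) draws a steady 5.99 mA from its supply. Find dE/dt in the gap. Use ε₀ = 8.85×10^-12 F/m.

Charge continuity gives I_d = I = 5.99×10^-3 A between the plates.
Inverting I_d = ε₀ A dE/dt gives dE/dt = 5.99×10^-3 / (8.85×10^-12 · 2.11×10^-3) = 3.21×10^11 V/(m·s).

3.21×10^11 V/(m·s)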